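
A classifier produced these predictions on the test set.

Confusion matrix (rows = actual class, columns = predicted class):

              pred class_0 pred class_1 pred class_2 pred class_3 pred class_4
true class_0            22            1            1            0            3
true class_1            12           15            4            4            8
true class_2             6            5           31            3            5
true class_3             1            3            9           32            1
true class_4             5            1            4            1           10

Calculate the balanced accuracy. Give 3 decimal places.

Balanced accuracy = mean of per-class recall.
  class_0: recall = 22/27 = 0.8148
  class_1: recall = 15/43 = 0.3488
  class_2: recall = 31/50 = 0.6200
  class_3: recall = 32/46 = 0.6957
  class_4: recall = 10/21 = 0.4762
Mean = (0.8148 + 0.3488 + 0.6200 + 0.6957 + 0.4762) / 5 = 0.591

0.591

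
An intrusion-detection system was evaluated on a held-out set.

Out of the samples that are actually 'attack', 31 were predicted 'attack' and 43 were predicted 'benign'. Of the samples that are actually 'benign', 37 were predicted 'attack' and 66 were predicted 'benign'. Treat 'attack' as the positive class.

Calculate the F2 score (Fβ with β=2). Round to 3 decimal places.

Fβ = (1+β²)·TP / ((1+β²)·TP + β²·FN + FP), with β²=4
= 5·31 / (5·31 + 4·43 + 37) = 0.426

0.426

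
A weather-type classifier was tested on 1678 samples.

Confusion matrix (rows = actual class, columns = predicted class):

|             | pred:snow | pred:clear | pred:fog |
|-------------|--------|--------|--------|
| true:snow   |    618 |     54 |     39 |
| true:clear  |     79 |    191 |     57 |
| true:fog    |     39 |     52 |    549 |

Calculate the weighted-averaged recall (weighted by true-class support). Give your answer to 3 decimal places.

Per-class recall (TP/(TP+FN)):
  snow: TP=618, FN=54+39=93 → 618/711 = 0.8692
  clear: TP=191, FN=79+57=136 → 191/327 = 0.5841
  fog: TP=549, FN=39+52=91 → 549/640 = 0.8578
Weighted-recall = Σ (supportᵢ/N)·recallᵢ with N=1678: (711/1678)·0.8692 + (327/1678)·0.5841 + (640/1678)·0.8578 = 0.809

0.809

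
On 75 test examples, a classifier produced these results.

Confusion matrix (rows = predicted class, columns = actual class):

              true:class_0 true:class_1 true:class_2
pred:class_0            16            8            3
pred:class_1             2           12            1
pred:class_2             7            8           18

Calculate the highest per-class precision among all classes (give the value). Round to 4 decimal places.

0.8000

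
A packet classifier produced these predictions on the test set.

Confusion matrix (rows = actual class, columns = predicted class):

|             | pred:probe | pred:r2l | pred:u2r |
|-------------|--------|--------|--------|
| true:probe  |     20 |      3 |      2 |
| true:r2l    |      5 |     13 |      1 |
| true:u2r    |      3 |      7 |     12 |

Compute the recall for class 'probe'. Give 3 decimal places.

0.800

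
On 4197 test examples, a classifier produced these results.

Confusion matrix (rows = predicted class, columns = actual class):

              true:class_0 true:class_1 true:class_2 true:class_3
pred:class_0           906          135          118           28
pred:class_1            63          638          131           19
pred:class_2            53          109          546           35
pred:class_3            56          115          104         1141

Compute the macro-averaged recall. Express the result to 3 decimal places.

Per-class recall (TP/(TP+FN)):
  class_0: TP=906, FN=63+53+56=172 → 906/1078 = 0.8404
  class_1: TP=638, FN=135+109+115=359 → 638/997 = 0.6399
  class_2: TP=546, FN=118+131+104=353 → 546/899 = 0.6073
  class_3: TP=1141, FN=28+19+35=82 → 1141/1223 = 0.9330
Macro-recall = mean = (0.8404 + 0.6399 + 0.6073 + 0.9330) / 4 = 0.755

0.755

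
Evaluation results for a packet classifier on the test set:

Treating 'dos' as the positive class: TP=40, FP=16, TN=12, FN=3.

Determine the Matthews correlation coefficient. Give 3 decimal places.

0.430

MCC = (TP·TN − FP·FN) / √((TP+FP)(TP+FN)(TN+FP)(TN+FN))
Numerator = 40·12 − 16·3 = 432
Denominator = √(56·43·28·15) = √1011360 = 1005.6640
MCC = 432 / 1005.6640 = 0.430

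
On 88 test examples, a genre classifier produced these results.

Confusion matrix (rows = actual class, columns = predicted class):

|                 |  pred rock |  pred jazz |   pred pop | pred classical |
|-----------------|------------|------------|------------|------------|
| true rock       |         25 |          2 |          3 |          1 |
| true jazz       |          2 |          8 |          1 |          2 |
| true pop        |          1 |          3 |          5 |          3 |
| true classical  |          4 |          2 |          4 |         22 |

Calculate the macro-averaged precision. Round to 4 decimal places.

0.6212

Per-class precision (TP/(TP+FP)):
  rock: TP=25, FP=2+1+4=7 → 25/32 = 0.78125
  jazz: TP=8, FP=2+3+2=7 → 8/15 = 0.53333
  pop: TP=5, FP=3+1+4=8 → 5/13 = 0.38462
  classical: TP=22, FP=1+2+3=6 → 22/28 = 0.78571
Macro-precision = mean = (0.78125 + 0.53333 + 0.38462 + 0.78571) / 4 = 0.6212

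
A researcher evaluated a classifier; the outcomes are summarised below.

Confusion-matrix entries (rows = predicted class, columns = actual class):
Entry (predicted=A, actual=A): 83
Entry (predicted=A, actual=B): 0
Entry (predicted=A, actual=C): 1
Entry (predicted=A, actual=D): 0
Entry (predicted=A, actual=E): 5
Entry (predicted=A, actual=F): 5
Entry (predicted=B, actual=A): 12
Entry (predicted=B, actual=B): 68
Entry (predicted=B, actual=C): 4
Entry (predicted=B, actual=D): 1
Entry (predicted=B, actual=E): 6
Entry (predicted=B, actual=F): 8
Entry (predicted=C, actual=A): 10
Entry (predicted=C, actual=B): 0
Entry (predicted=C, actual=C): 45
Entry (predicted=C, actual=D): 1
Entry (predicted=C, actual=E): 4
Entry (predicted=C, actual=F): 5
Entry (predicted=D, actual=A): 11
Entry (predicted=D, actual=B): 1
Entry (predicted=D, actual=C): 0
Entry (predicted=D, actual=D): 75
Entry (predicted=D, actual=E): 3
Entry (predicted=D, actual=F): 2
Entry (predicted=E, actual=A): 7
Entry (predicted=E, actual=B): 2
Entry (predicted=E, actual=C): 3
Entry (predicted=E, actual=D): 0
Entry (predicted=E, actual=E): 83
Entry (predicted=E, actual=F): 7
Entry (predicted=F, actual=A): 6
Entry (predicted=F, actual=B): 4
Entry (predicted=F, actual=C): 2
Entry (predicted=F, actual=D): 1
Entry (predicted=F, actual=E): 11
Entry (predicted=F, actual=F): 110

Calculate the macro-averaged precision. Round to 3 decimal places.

0.785

Per-class precision (TP/(TP+FP)):
  A: TP=83, FP=0+1+0+5+5=11 → 83/94 = 0.8830
  B: TP=68, FP=12+4+1+6+8=31 → 68/99 = 0.6869
  C: TP=45, FP=10+0+1+4+5=20 → 45/65 = 0.6923
  D: TP=75, FP=11+1+0+3+2=17 → 75/92 = 0.8152
  E: TP=83, FP=7+2+3+0+7=19 → 83/102 = 0.8137
  F: TP=110, FP=6+4+2+1+11=24 → 110/134 = 0.8209
Macro-precision = mean = (0.8830 + 0.6869 + 0.6923 + 0.8152 + 0.8137 + 0.8209) / 6 = 0.785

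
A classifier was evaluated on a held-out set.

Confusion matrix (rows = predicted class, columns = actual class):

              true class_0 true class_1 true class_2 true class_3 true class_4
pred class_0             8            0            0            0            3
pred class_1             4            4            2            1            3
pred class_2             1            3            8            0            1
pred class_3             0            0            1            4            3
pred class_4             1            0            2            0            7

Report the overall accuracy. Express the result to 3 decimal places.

0.554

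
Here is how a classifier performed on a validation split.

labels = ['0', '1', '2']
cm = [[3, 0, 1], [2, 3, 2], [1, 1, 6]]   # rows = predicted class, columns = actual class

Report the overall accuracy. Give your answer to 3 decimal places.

0.632

Accuracy = trace / total = (3+3+6=12) / 19 = 12/19 = 0.632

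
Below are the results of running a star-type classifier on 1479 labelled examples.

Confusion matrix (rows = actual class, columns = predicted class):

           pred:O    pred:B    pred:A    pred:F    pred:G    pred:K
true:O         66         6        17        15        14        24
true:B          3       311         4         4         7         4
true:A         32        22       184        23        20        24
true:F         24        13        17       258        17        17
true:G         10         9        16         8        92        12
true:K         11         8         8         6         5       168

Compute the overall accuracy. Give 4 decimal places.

0.7295

Accuracy = trace / total = (66+311+184+258+92+168=1079) / 1479 = 1079/1479 = 0.7295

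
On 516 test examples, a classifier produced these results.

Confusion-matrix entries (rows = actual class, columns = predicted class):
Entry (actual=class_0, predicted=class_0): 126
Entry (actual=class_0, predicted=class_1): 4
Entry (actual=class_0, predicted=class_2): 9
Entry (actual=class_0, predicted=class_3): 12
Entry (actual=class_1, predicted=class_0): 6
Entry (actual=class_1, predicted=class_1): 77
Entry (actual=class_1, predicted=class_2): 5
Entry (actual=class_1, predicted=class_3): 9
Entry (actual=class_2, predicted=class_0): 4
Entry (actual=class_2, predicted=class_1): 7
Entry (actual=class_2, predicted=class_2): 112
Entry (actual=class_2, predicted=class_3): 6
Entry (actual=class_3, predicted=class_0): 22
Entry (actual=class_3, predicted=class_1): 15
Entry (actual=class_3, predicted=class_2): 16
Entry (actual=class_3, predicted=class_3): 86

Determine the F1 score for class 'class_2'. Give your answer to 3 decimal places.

Take TP from the diagonal, FP from the rest of the 'class_2' prediction marginal, FN from the rest of the 'class_2' actual marginal.
F1 score = 2·TP/(2·TP+FP+FN).
class_2: TP=112, FP=9+5+16=30, FN=4+7+6=17 → 224/271 = 0.8266

0.827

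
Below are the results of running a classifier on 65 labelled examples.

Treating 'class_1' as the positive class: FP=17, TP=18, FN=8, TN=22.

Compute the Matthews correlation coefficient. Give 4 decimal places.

MCC = (TP·TN − FP·FN) / √((TP+FP)(TP+FN)(TN+FP)(TN+FN))
Numerator = 18·22 − 17·8 = 260
Denominator = √(35·26·39·30) = √1064700 = 1031.8430
MCC = 260 / 1031.8430 = 0.2520

0.2520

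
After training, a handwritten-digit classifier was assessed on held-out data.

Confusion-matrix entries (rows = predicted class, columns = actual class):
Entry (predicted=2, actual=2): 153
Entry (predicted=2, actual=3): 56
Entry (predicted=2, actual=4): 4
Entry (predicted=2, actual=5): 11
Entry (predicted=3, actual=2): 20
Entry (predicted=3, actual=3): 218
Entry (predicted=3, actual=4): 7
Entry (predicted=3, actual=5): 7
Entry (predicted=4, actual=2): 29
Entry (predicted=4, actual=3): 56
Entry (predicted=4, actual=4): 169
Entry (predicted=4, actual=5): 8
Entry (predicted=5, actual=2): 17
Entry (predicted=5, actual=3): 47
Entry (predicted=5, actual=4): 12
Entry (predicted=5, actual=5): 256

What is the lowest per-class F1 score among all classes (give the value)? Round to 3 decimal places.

0.691

Per-class F1 score (2·TP/(2·TP+FP+FN)):
  2: TP=153, FP=56+4+11=71, FN=20+29+17=66 → 306/443 = 0.6907
  3: TP=218, FP=20+7+7=34, FN=56+56+47=159 → 436/629 = 0.6932
  4: TP=169, FP=29+56+8=93, FN=4+7+12=23 → 338/454 = 0.7445
  5: TP=256, FP=17+47+12=76, FN=11+7+8=26 → 512/614 = 0.8339
Lowest is class '2' with F1 score = 0.691.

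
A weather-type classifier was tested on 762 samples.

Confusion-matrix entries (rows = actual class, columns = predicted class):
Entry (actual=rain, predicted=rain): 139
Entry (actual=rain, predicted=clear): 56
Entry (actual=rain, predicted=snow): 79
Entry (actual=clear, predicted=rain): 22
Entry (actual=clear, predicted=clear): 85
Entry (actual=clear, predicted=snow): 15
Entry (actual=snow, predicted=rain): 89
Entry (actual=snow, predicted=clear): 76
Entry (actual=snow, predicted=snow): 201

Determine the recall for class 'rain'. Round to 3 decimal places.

0.507

One-vs-rest for 'rain': TP = diagonal; FP = other classes predicted 'rain'; FN = 'rain' predicted as other.
recall = TP/(TP+FN).
rain: TP=139, FN=56+79=135 → 139/274 = 0.5073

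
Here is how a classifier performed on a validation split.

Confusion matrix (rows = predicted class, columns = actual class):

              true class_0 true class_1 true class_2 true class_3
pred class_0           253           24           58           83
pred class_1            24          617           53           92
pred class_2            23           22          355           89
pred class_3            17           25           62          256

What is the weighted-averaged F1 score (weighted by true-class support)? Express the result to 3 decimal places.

0.714

Per-class F1 score (2·TP/(2·TP+FP+FN)):
  class_0: TP=253, FP=24+58+83=165, FN=24+23+17=64 → 506/735 = 0.6884
  class_1: TP=617, FP=24+53+92=169, FN=24+22+25=71 → 1234/1474 = 0.8372
  class_2: TP=355, FP=23+22+89=134, FN=58+53+62=173 → 710/1017 = 0.6981
  class_3: TP=256, FP=17+25+62=104, FN=83+92+89=264 → 512/880 = 0.5818
Weighted-F1 score = Σ (supportᵢ/N)·F1 scoreᵢ with N=2053: (317/2053)·0.6884 + (688/2053)·0.8372 + (528/2053)·0.6981 + (520/2053)·0.5818 = 0.714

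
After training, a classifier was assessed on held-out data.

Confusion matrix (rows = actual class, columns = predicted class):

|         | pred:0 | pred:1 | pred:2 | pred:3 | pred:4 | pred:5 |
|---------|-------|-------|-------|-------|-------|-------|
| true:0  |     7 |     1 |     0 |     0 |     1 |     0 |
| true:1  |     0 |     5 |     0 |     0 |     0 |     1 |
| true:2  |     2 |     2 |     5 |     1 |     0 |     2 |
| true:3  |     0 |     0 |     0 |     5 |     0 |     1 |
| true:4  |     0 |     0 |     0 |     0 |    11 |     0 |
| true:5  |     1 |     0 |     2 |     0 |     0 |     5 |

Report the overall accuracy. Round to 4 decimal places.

0.7308

Accuracy = trace / total = (7+5+5+5+11+5=38) / 52 = 38/52 = 0.7308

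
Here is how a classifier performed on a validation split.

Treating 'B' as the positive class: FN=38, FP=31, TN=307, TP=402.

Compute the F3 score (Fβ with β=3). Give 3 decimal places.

0.915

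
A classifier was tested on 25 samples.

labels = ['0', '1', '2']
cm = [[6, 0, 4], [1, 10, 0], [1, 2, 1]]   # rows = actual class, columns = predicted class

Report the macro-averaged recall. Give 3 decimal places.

Per-class recall (TP/(TP+FN)):
  0: TP=6, FN=0+4=4 → 6/10 = 0.6000
  1: TP=10, FN=1+0=1 → 10/11 = 0.9091
  2: TP=1, FN=1+2=3 → 1/4 = 0.2500
Macro-recall = mean = (0.6000 + 0.9091 + 0.2500) / 3 = 0.586

0.586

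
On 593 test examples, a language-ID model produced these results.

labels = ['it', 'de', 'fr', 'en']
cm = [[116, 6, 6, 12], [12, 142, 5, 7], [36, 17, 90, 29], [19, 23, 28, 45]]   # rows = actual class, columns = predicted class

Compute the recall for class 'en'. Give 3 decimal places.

0.391

One-vs-rest for 'en': TP = diagonal; FP = other classes predicted 'en'; FN = 'en' predicted as other.
recall = TP/(TP+FN).
en: TP=45, FN=19+23+28=70 → 45/115 = 0.3913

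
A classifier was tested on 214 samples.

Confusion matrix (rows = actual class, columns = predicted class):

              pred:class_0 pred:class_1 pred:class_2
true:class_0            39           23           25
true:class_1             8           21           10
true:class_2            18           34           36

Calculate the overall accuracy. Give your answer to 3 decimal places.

0.449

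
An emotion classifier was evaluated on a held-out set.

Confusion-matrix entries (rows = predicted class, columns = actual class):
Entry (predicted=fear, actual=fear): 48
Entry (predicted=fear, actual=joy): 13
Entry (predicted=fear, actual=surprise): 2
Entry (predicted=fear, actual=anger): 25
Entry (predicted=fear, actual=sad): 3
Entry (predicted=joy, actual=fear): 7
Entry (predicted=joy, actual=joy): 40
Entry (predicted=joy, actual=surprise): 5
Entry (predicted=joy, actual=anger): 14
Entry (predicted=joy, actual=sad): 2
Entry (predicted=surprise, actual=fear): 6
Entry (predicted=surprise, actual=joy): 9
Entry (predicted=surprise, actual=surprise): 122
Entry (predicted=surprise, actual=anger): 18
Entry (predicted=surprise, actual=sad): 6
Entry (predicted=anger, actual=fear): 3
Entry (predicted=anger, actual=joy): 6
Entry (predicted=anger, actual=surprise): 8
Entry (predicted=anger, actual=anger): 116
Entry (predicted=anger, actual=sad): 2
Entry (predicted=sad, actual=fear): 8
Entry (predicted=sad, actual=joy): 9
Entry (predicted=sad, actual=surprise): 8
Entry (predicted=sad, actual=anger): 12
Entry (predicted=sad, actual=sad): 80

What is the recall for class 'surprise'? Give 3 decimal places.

recall = TP/(TP+FN).
surprise: TP=122, FN=2+5+8+8=23 → 122/145 = 0.8414

0.841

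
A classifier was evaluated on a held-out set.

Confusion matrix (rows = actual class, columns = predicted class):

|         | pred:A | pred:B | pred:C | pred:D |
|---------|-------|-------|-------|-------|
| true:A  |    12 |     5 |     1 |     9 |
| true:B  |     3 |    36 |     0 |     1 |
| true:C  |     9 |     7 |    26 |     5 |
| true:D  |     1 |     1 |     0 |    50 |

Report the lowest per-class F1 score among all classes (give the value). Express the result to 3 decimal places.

0.462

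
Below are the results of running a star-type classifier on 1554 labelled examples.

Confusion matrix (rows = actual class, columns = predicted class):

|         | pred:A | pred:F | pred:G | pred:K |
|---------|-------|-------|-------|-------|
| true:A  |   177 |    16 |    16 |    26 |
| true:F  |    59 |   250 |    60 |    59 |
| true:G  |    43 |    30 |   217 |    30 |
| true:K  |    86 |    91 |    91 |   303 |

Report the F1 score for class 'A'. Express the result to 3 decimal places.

Treat 'A' as positive and all other classes as negative.
F1 score = 2·TP/(2·TP+FP+FN).
A: TP=177, FP=59+43+86=188, FN=16+16+26=58 → 354/600 = 0.5900

0.590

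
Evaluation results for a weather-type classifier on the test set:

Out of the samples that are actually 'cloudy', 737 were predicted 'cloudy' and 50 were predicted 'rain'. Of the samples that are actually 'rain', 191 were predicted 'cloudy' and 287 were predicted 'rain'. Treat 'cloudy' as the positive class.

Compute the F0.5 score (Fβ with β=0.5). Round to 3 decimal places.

Fβ = (1+β²)·TP / ((1+β²)·TP + β²·FN + FP), with β²=1/4
= 1.25·737 / (1.25·737 + 0.25·50 + 191) = 0.819

0.819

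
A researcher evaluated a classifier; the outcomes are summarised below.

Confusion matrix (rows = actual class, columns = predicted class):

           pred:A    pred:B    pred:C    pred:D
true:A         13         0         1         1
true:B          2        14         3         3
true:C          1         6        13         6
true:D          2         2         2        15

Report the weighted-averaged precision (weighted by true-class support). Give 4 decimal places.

Per-class precision (TP/(TP+FP)):
  A: TP=13, FP=2+1+2=5 → 13/18 = 0.72222
  B: TP=14, FP=0+6+2=8 → 14/22 = 0.63636
  C: TP=13, FP=1+3+2=6 → 13/19 = 0.68421
  D: TP=15, FP=1+3+6=10 → 15/25 = 0.60000
Weighted-precision = Σ (supportᵢ/N)·precisionᵢ with N=84: (15/84)·0.72222 + (22/84)·0.63636 + (26/84)·0.68421 + (21/84)·0.60000 = 0.6574

0.6574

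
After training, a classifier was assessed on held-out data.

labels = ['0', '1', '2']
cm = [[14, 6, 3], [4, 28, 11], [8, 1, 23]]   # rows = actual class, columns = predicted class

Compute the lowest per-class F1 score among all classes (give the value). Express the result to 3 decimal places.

0.571

Per-class F1 score (2·TP/(2·TP+FP+FN)):
  0: TP=14, FP=4+8=12, FN=6+3=9 → 28/49 = 0.5714
  1: TP=28, FP=6+1=7, FN=4+11=15 → 56/78 = 0.7179
  2: TP=23, FP=3+11=14, FN=8+1=9 → 46/69 = 0.6667
Lowest is class '0' with F1 score = 0.571.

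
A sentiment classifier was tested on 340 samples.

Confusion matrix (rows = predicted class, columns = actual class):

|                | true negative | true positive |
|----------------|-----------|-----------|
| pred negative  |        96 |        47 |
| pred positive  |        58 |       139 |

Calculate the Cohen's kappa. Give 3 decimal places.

0.373

Observed agreement pₒ = trace/N = 235/340 = 0.6912
Expected agreement pₑ = Σ (rowᵢ·colᵢ)/N² = (154·143 + 186·197)/340² = 0.5075
κ = (pₒ − pₑ)/(1 − pₑ) = (0.6912 − 0.5075)/(1 − 0.5075) = 0.373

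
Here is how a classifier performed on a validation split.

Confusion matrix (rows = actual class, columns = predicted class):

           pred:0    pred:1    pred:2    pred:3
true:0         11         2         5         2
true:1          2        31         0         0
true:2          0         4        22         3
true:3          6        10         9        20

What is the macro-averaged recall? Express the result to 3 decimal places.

0.673

Per-class recall (TP/(TP+FN)):
  0: TP=11, FN=2+5+2=9 → 11/20 = 0.5500
  1: TP=31, FN=2+0+0=2 → 31/33 = 0.9394
  2: TP=22, FN=0+4+3=7 → 22/29 = 0.7586
  3: TP=20, FN=6+10+9=25 → 20/45 = 0.4444
Macro-recall = mean = (0.5500 + 0.9394 + 0.7586 + 0.4444) / 4 = 0.673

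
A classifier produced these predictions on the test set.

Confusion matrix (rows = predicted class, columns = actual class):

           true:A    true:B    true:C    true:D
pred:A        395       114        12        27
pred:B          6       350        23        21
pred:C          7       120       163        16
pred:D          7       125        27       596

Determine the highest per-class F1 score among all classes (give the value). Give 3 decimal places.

Per-class F1 score (2·TP/(2·TP+FP+FN)):
  A: TP=395, FP=114+12+27=153, FN=6+7+7=20 → 790/963 = 0.8204
  B: TP=350, FP=6+23+21=50, FN=114+120+125=359 → 700/1109 = 0.6312
  C: TP=163, FP=7+120+16=143, FN=12+23+27=62 → 326/531 = 0.6139
  D: TP=596, FP=7+125+27=159, FN=27+21+16=64 → 1192/1415 = 0.8424
Highest is class 'D' with F1 score = 0.842.

0.842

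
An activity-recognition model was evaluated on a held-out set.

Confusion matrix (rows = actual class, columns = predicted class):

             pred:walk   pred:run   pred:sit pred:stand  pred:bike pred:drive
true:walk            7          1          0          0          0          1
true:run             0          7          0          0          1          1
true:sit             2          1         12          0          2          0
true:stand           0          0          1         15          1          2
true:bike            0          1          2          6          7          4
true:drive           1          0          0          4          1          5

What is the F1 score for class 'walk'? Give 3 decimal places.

0.737

Take TP from the diagonal, FP from the rest of the 'walk' prediction marginal, FN from the rest of the 'walk' actual marginal.
F1 score = 2·TP/(2·TP+FP+FN).
walk: TP=7, FP=0+2+0+0+1=3, FN=1+0+0+0+1=2 → 14/19 = 0.7368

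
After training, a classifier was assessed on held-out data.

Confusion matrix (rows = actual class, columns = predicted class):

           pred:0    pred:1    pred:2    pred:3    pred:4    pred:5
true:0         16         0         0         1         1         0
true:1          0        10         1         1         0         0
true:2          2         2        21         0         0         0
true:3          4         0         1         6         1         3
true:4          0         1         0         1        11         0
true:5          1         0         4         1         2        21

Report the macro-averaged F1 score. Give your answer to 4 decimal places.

0.7411

Per-class F1 score (2·TP/(2·TP+FP+FN)):
  0: TP=16, FP=0+2+4+0+1=7, FN=0+0+1+1+0=2 → 32/41 = 0.78049
  1: TP=10, FP=0+2+0+1+0=3, FN=0+1+1+0+0=2 → 20/25 = 0.80000
  2: TP=21, FP=0+1+1+0+4=6, FN=2+2+0+0+0=4 → 42/52 = 0.80769
  3: TP=6, FP=1+1+0+1+1=4, FN=4+0+1+1+3=9 → 12/25 = 0.48000
  4: TP=11, FP=1+0+0+1+2=4, FN=0+1+0+1+0=2 → 22/28 = 0.78571
  5: TP=21, FP=0+0+0+3+0=3, FN=1+0+4+1+2=8 → 42/53 = 0.79245
Macro-F1 score = mean = (0.78049 + 0.80000 + 0.80769 + 0.48000 + 0.78571 + 0.79245) / 6 = 0.7411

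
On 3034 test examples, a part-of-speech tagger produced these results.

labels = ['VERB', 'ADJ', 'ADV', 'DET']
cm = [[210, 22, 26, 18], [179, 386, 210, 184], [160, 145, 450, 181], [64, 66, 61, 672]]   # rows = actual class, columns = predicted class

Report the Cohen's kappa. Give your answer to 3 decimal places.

Observed agreement pₒ = trace/N = 1718/3034 = 0.5662
Expected agreement pₑ = Σ (rowᵢ·colᵢ)/N² = (276·613 + 959·619 + 936·747 + 863·1055)/3034² = 0.2577
κ = (pₒ − pₑ)/(1 − pₑ) = (0.5662 − 0.2577)/(1 − 0.2577) = 0.416

0.416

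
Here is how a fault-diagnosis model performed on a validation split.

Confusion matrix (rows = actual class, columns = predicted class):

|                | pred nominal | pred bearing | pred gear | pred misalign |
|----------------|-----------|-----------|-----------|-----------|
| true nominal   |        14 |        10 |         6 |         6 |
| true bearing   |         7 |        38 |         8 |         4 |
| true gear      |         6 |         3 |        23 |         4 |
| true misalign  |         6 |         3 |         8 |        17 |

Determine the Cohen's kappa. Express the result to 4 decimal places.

0.4104

Observed agreement pₒ = trace/N = 92/163 = 0.56442
Expected agreement pₑ = Σ (rowᵢ·colᵢ)/N² = (36·33 + 57·54 + 36·45 + 34·31)/163² = 0.26121
κ = (pₒ − pₑ)/(1 − pₑ) = (0.56442 − 0.26121)/(1 − 0.26121) = 0.4104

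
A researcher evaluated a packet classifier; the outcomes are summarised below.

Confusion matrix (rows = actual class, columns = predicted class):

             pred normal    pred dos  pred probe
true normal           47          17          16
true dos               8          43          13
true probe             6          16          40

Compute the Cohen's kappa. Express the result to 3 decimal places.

Observed agreement pₒ = trace/N = 130/206 = 0.6311
Expected agreement pₑ = Σ (rowᵢ·colᵢ)/N² = (80·61 + 64·76 + 62·69)/206² = 0.3304
κ = (pₒ − pₑ)/(1 − pₑ) = (0.6311 − 0.3304)/(1 − 0.3304) = 0.449

0.449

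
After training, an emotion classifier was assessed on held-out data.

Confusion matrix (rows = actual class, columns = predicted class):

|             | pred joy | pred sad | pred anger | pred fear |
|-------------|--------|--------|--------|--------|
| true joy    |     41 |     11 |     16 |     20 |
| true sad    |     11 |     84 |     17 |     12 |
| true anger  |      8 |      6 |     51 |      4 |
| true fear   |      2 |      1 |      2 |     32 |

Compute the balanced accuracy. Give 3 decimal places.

0.687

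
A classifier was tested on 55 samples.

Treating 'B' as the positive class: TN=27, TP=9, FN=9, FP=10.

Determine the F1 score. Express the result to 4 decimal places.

Precision = TP/(TP+FP) = 9/19 = 0.4737
Recall = TP/(TP+FN) = 9/18 = 0.5000
F1 = 2·TP/(2·TP+FP+FN) = 18/37 = 0.4865

0.4865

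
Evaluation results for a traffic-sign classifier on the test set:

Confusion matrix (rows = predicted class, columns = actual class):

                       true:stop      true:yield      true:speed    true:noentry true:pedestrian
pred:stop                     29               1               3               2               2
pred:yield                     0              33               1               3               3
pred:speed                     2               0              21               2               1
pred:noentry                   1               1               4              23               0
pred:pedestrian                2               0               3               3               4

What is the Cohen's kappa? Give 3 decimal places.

Observed agreement pₒ = trace/N = 110/144 = 0.7639
Expected agreement pₑ = Σ (rowᵢ·colᵢ)/N² = (34·37 + 35·40 + 32·26 + 33·29 + 10·12)/144² = 0.2202
κ = (pₒ − pₑ)/(1 − pₑ) = (0.7639 − 0.2202)/(1 − 0.2202) = 0.697

0.697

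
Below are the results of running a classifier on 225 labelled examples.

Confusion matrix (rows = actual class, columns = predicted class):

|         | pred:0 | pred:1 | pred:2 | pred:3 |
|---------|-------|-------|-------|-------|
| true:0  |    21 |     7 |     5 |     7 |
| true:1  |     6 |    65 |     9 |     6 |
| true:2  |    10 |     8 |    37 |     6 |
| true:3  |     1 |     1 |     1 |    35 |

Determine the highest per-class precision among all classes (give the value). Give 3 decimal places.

Per-class precision (TP/(TP+FP)):
  0: TP=21, FP=6+10+1=17 → 21/38 = 0.5526
  1: TP=65, FP=7+8+1=16 → 65/81 = 0.8025
  2: TP=37, FP=5+9+1=15 → 37/52 = 0.7115
  3: TP=35, FP=7+6+6=19 → 35/54 = 0.6481
Highest is class '1' with precision = 0.802.

0.802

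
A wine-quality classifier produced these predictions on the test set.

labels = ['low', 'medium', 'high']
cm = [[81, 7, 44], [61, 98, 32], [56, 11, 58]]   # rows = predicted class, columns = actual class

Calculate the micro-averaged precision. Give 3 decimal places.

Micro-averaging pools counts across classes: ΣTP=237, ΣFP=211, ΣFN=211.
Micro-precision = TP/(TP+FP) on pooled counts = 0.529 (equals overall accuracy in single-label multiclass).

0.529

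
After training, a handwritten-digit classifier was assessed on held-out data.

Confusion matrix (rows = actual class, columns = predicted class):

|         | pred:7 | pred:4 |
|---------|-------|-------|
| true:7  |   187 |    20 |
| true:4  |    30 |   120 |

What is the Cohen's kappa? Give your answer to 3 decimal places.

Observed agreement pₒ = trace/N = 307/357 = 0.8599
Expected agreement pₑ = Σ (rowᵢ·colᵢ)/N² = (207·217 + 150·140)/357² = 0.5172
κ = (pₒ − pₑ)/(1 − pₑ) = (0.8599 − 0.5172)/(1 − 0.5172) = 0.710

0.710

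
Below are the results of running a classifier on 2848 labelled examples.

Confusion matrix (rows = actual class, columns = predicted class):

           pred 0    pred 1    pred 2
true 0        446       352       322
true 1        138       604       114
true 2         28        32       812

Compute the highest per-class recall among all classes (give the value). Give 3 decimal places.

Per-class recall (TP/(TP+FN)):
  0: TP=446, FN=352+322=674 → 446/1120 = 0.3982
  1: TP=604, FN=138+114=252 → 604/856 = 0.7056
  2: TP=812, FN=28+32=60 → 812/872 = 0.9312
Highest is class '2' with recall = 0.931.

0.931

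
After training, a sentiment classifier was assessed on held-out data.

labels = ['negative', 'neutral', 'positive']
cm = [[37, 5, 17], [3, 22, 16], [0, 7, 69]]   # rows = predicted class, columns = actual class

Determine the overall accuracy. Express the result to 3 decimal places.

Accuracy = trace / total = (37+22+69=128) / 176 = 128/176 = 0.727

0.727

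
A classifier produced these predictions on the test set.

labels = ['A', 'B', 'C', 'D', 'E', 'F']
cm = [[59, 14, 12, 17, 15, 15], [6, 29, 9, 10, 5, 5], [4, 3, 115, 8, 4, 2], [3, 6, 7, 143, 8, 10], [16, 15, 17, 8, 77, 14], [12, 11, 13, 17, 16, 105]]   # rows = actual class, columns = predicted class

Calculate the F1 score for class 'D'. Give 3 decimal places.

0.753

F1 score = 2·TP/(2·TP+FP+FN).
D: TP=143, FP=17+10+8+8+17=60, FN=3+6+7+8+10=34 → 286/380 = 0.7526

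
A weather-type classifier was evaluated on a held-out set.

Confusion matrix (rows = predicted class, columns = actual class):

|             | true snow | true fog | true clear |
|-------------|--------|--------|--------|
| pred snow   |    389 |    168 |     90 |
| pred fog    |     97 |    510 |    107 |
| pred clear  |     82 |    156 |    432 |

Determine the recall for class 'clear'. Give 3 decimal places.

0.687

recall = TP/(TP+FN).
clear: TP=432, FN=90+107=197 → 432/629 = 0.6868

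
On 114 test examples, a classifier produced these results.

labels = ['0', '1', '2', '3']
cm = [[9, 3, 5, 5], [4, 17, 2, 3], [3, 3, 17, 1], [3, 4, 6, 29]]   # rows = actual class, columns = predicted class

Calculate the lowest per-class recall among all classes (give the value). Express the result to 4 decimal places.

Per-class recall (TP/(TP+FN)):
  0: TP=9, FN=3+5+5=13 → 9/22 = 0.40909
  1: TP=17, FN=4+2+3=9 → 17/26 = 0.65385
  2: TP=17, FN=3+3+1=7 → 17/24 = 0.70833
  3: TP=29, FN=3+4+6=13 → 29/42 = 0.69048
Lowest is class '0' with recall = 0.4091.

0.4091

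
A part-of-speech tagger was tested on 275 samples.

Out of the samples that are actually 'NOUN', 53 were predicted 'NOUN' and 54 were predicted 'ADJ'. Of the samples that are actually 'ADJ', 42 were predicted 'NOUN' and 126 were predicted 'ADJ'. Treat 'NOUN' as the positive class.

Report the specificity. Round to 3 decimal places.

0.750

Specificity = TN/(TN+FP) = 126/(126+42) = 0.750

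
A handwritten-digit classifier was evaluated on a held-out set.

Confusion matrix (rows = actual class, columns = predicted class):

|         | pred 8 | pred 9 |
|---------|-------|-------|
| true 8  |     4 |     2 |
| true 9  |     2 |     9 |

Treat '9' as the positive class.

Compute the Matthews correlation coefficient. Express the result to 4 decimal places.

0.4848

MCC = (TP·TN − FP·FN) / √((TP+FP)(TP+FN)(TN+FP)(TN+FN))
Numerator = 9·4 − 2·2 = 32
Denominator = √(11·11·6·6) = √4356 = 66.0000
MCC = 32 / 66.0000 = 0.4848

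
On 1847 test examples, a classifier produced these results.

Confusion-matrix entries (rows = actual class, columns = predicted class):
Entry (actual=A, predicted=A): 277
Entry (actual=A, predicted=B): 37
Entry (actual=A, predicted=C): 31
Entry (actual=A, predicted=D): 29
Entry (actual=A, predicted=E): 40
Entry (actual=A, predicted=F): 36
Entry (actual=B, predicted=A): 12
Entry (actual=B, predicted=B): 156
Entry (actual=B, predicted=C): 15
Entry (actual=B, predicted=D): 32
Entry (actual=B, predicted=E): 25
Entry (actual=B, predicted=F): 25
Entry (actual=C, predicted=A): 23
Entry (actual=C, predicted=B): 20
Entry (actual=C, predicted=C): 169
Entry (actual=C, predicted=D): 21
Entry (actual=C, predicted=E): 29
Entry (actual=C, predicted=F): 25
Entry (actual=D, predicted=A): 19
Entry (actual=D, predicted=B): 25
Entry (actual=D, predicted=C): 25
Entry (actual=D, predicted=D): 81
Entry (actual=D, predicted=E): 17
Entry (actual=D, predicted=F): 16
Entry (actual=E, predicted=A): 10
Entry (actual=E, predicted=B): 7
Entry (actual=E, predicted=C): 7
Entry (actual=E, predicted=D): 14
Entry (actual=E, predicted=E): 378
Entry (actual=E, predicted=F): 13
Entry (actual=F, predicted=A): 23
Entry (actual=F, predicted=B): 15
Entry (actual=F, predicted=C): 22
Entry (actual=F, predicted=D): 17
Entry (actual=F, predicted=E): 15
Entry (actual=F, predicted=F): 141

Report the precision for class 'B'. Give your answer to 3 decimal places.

0.600

Take TP from the diagonal, FP from the rest of the 'B' prediction marginal, FN from the rest of the 'B' actual marginal.
precision = TP/(TP+FP).
B: TP=156, FP=37+20+25+7+15=104 → 156/260 = 0.6000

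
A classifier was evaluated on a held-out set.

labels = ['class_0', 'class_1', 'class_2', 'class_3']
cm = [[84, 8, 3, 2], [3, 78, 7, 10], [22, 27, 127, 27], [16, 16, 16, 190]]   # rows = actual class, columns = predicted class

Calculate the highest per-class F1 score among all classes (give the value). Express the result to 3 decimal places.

0.814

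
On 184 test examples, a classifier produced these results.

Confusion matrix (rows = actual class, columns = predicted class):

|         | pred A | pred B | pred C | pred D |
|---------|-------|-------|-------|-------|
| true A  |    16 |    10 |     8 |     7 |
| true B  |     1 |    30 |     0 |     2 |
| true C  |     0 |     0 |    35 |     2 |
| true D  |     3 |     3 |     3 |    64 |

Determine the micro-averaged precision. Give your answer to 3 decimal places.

Micro-averaging pools counts across classes: ΣTP=145, ΣFP=39, ΣFN=39.
Micro-precision = TP/(TP+FP) on pooled counts = 0.788 (equals overall accuracy in single-label multiclass).

0.788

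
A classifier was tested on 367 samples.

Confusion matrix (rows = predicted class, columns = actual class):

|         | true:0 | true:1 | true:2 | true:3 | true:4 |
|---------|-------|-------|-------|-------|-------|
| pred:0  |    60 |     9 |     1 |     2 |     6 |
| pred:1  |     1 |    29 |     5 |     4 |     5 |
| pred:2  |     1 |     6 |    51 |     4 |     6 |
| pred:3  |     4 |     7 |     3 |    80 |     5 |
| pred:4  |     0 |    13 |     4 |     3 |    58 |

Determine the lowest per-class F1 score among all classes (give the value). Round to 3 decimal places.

0.537

Per-class F1 score (2·TP/(2·TP+FP+FN)):
  0: TP=60, FP=9+1+2+6=18, FN=1+1+4+0=6 → 120/144 = 0.8333
  1: TP=29, FP=1+5+4+5=15, FN=9+6+7+13=35 → 58/108 = 0.5370
  2: TP=51, FP=1+6+4+6=17, FN=1+5+3+4=13 → 102/132 = 0.7727
  3: TP=80, FP=4+7+3+5=19, FN=2+4+4+3=13 → 160/192 = 0.8333
  4: TP=58, FP=0+13+4+3=20, FN=6+5+6+5=22 → 116/158 = 0.7342
Lowest is class '1' with F1 score = 0.537.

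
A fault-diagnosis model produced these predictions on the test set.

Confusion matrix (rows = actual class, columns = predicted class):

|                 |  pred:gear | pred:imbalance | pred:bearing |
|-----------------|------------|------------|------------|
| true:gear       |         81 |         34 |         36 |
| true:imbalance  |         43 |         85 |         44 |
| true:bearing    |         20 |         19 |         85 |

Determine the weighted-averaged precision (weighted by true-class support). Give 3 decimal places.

0.570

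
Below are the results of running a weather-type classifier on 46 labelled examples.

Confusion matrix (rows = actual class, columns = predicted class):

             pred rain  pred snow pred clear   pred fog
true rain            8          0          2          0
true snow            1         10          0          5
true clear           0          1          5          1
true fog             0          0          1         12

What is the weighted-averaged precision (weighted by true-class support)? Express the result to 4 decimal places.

Per-class precision (TP/(TP+FP)):
  rain: TP=8, FP=1+0+0=1 → 8/9 = 0.88889
  snow: TP=10, FP=0+1+0=1 → 10/11 = 0.90909
  clear: TP=5, FP=2+0+1=3 → 5/8 = 0.62500
  fog: TP=12, FP=0+5+1=6 → 12/18 = 0.66667
Weighted-precision = Σ (supportᵢ/N)·precisionᵢ with N=46: (10/46)·0.88889 + (16/46)·0.90909 + (7/46)·0.62500 + (13/46)·0.66667 = 0.7930

0.7930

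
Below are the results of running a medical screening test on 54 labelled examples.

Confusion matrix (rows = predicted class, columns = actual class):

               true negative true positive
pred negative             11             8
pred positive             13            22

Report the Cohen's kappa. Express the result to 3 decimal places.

Observed agreement pₒ = trace/N = 33/54 = 0.6111
Expected agreement pₑ = Σ (rowᵢ·colᵢ)/N² = (24·19 + 30·35)/54² = 0.5165
κ = (pₒ − pₑ)/(1 − pₑ) = (0.6111 − 0.5165)/(1 − 0.5165) = 0.196

0.196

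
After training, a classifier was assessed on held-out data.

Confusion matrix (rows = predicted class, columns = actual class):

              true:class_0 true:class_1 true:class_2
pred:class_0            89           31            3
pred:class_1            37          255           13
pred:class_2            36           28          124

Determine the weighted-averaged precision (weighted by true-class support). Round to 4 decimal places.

Per-class precision (TP/(TP+FP)):
  class_0: TP=89, FP=31+3=34 → 89/123 = 0.72358
  class_1: TP=255, FP=37+13=50 → 255/305 = 0.83607
  class_2: TP=124, FP=36+28=64 → 124/188 = 0.65957
Weighted-precision = Σ (supportᵢ/N)·precisionᵢ with N=616: (162/616)·0.72358 + (314/616)·0.83607 + (140/616)·0.65957 = 0.7664

0.7664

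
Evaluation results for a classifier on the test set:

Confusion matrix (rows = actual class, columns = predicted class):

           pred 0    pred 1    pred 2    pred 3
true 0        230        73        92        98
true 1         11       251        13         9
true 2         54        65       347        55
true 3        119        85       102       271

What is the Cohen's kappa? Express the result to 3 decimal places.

Observed agreement pₒ = trace/N = 1099/1875 = 0.5861
Expected agreement pₑ = Σ (rowᵢ·colᵢ)/N² = (493·414 + 284·474 + 521·554 + 577·433)/1875² = 0.2495
κ = (pₒ − pₑ)/(1 − pₑ) = (0.5861 − 0.2495)/(1 − 0.2495) = 0.449

0.449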